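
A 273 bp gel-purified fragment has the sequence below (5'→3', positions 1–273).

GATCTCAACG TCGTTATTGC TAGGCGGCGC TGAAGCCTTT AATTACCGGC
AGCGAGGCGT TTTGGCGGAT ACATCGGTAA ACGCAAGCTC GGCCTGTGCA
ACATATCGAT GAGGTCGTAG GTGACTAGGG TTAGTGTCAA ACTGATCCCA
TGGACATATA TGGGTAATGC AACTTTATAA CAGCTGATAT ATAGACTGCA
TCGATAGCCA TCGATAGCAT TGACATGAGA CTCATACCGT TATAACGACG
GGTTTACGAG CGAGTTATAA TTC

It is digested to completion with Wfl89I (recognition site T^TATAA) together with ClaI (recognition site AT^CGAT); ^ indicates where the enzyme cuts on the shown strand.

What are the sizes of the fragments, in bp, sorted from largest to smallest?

106, 69, 29, 26, 25, 10, 8 bp

Wfl89I sites (TTATAA) start at positions 175, 240, 265.
Wfl89I cuts after the first base of each site, so after positions 175, 240, 265.
ClaI sites (ATCGAT) start at positions 105, 200, 210.
ClaI cuts after base 2 of each site, so after positions 106, 201, 211.
Combined cut positions: 106, 175, 201, 211, 240, 265.
Linear molecule, 6 cuts → 7 fragments:
  1–106 → 106 bp
  107–175 → 69 bp
  176–201 → 26 bp
  202–211 → 10 bp
  212–240 → 29 bp
  241–265 → 25 bp
  266–273 → 8 bp
Sorted largest to smallest: 106, 69, 29, 26, 25, 10, 8 bp.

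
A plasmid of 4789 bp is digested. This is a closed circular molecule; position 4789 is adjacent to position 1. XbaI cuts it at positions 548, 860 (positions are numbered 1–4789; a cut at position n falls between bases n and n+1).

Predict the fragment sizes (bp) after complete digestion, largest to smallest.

4477, 312 bp

Circular molecule, 2 cuts → 2 fragments:
  860 − 548 = 312 bp
  wrap: 4789 − 860 + 548 = 4477 bp
Sorted largest to smallest: 4477, 312 bp.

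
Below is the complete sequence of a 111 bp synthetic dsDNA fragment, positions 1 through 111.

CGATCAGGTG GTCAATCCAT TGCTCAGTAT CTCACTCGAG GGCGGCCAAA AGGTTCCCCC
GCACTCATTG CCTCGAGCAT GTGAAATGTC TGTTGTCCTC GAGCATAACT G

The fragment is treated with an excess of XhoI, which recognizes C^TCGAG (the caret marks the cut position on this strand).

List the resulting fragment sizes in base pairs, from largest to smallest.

XhoI sites (CTCGAG) start at positions 35, 72, 98.
XhoI cuts after the first base of each site, so after positions 35, 72, 98.
Linear molecule, 3 cuts → 4 fragments:
  1–35 → 35 bp
  36–72 → 37 bp
  73–98 → 26 bp
  99–111 → 13 bp
Sorted largest to smallest: 37, 35, 26, 13 bp.

37, 35, 26, 13 bp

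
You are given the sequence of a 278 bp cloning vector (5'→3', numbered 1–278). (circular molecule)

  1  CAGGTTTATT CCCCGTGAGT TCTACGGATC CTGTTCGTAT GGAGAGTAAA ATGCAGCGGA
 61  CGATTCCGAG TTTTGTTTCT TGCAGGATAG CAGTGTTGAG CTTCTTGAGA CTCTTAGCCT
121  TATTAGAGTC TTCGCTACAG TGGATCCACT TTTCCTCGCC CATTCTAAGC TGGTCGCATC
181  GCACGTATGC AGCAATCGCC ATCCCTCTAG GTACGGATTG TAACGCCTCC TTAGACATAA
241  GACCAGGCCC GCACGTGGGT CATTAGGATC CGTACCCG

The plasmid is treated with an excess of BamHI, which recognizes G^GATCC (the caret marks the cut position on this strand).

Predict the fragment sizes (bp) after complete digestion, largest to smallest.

124, 116, 38 bp

BamHI sites (GGATCC) start at positions 26, 142, 266.
BamHI cuts after the first base of each site, so after positions 26, 142, 266.
Circular molecule, 3 cuts → 3 fragments:
  27–142 → 116 bp
  143–266 → 124 bp
  267–278 then 1–26 → 12 + 26 = 38 bp
Sorted largest to smallest: 124, 116, 38 bp.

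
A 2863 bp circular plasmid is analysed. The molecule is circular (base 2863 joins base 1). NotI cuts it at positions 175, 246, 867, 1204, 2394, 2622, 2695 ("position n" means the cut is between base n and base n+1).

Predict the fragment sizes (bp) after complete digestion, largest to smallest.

Circular molecule, 7 cuts → 7 fragments:
  246 − 175 = 71 bp
  867 − 246 = 621 bp
  1204 − 867 = 337 bp
  2394 − 1204 = 1190 bp
  2622 − 2394 = 228 bp
  2695 − 2622 = 73 bp
  wrap: 2863 − 2695 + 175 = 343 bp
Sorted largest to smallest: 1190, 621, 343, 337, 228, 73, 71 bp.

1190, 621, 343, 337, 228, 73, 71 bp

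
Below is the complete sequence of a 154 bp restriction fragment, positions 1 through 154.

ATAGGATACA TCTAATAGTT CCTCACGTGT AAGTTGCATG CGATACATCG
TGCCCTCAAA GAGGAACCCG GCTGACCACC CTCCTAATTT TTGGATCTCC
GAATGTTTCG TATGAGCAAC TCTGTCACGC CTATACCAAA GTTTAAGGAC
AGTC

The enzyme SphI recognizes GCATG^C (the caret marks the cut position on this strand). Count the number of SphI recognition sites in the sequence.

1

GCATGC occurs starting at position 36.
SphI cuts at 1 site.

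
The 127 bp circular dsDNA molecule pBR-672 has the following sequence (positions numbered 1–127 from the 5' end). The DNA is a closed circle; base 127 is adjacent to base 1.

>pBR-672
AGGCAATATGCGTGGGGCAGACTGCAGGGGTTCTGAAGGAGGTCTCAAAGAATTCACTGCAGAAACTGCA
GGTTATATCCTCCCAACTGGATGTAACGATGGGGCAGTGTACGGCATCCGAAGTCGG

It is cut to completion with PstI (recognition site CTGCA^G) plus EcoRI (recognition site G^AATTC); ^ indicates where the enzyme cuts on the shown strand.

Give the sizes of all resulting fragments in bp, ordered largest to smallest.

83, 24, 11, 9 bp

PstI sites (CTGCAG) start at positions 22, 57, 66.
PstI cuts after base 5 of each site (before the last base), so after positions 26, 61, 70.
The EcoRI site (GAATTC) starts at position 50.
EcoRI cuts after the first base of each site, so after position 50.
Combined cut positions: 26, 50, 61, 70.
Circular molecule, 4 cuts → 4 fragments:
  27–50 → 24 bp
  51–61 → 11 bp
  62–70 → 9 bp
  71–127 then 1–26 → 57 + 26 = 83 bp
Sorted largest to smallest: 83, 24, 11, 9 bp.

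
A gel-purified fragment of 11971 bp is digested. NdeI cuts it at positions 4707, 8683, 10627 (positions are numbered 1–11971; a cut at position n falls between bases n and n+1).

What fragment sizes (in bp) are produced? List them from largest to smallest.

Linear molecule, 3 cuts → 4 fragments:
  4707 − 0 = 4707 bp
  8683 − 4707 = 3976 bp
  10627 − 8683 = 1944 bp
  11971 − 10627 = 1344 bp
Sorted largest to smallest: 4707, 3976, 1944, 1344 bp.

4707, 3976, 1944, 1344 bp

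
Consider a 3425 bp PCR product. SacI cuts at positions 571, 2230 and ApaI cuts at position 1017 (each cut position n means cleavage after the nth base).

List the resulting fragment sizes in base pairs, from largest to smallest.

1213, 1195, 571, 446 bp

Combined cut positions (sorted): 571, 1017, 2230.
Linear molecule, 3 cuts → 4 fragments:
  571 − 0 = 571 bp
  1017 − 571 = 446 bp
  2230 − 1017 = 1213 bp
  3425 − 2230 = 1195 bp
Sorted largest to smallest: 1213, 1195, 571, 446 bp.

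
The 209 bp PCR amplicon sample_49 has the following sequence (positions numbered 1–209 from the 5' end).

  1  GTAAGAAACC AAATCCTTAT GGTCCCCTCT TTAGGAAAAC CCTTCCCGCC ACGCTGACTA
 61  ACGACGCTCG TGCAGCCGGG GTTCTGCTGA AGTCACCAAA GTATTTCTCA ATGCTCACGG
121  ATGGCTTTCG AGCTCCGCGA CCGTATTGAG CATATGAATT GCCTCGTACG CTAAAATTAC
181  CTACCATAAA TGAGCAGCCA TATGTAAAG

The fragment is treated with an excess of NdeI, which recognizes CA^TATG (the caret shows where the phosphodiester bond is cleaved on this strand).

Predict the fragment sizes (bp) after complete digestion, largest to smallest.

NdeI sites (CATATG) start at positions 151, 199.
NdeI cuts after base 2 of each site, so after positions 152, 200.
Linear molecule, 2 cuts → 3 fragments:
  1–152 → 152 bp
  153–200 → 48 bp
  201–209 → 9 bp
Sorted largest to smallest: 152, 48, 9 bp.

152, 48, 9 bp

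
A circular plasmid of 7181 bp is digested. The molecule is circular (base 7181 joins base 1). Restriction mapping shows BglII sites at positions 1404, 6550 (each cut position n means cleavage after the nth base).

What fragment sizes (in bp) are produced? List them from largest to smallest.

Circular molecule, 2 cuts → 2 fragments:
  6550 − 1404 = 5146 bp
  wrap: 7181 − 6550 + 1404 = 2035 bp
Sorted largest to smallest: 5146, 2035 bp.

5146, 2035 bp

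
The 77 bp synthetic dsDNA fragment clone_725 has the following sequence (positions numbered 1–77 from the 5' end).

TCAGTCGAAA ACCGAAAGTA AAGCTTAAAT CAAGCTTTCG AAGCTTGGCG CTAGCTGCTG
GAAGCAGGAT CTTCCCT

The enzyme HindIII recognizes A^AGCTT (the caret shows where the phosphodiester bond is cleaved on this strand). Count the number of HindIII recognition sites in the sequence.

AAGCTT occurs starting at positions 21, 32, 41.
HindIII cuts at 3 sites.

3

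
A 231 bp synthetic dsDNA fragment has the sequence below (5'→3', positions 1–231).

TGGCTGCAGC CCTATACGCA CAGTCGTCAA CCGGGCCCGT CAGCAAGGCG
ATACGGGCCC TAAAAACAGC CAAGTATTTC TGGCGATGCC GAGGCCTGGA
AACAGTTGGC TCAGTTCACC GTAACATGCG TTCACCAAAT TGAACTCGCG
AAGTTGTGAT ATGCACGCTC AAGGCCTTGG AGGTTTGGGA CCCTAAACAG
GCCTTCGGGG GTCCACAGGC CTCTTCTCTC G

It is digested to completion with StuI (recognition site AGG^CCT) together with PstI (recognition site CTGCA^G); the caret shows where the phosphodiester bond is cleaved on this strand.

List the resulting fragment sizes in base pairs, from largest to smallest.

86, 80, 27, 18, 12, 8 bp

StuI sites (AGGCCT) start at positions 92, 172, 199, 217.
StuI cuts after base 3 of each site, so after positions 94, 174, 201, 219.
The PstI site (CTGCAG) starts at position 4.
PstI cuts after base 5 of each site (before the last base), so after position 8.
Combined cut positions: 8, 94, 174, 201, 219.
Linear molecule, 5 cuts → 6 fragments:
  1–8 → 8 bp
  9–94 → 86 bp
  95–174 → 80 bp
  175–201 → 27 bp
  202–219 → 18 bp
  220–231 → 12 bp
Sorted largest to smallest: 86, 80, 27, 18, 12, 8 bp.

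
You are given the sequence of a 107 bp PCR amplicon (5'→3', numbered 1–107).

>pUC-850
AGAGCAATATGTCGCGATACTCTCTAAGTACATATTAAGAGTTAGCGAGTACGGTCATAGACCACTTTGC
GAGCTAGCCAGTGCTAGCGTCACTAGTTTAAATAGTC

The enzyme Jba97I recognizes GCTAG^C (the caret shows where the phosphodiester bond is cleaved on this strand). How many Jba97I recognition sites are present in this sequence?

GCTAGC occurs starting at positions 73, 83.
Jba97I cuts at 2 sites.

2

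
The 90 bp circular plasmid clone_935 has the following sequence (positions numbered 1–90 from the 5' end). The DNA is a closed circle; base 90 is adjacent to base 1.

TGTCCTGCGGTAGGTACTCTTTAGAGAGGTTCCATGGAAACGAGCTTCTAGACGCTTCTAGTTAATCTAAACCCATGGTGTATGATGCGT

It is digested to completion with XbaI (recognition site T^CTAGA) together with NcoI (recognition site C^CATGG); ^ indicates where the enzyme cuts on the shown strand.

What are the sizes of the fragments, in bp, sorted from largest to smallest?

49, 26, 15 bp

The XbaI site (TCTAGA) starts at position 47.
XbaI cuts after the first base of each site, so after position 47.
NcoI sites (CCATGG) start at positions 32, 73.
NcoI cuts after the first base of each site, so after positions 32, 73.
Combined cut positions: 32, 47, 73.
Circular molecule, 3 cuts → 3 fragments:
  33–47 → 15 bp
  48–73 → 26 bp
  74–90 then 1–32 → 17 + 32 = 49 bp
Sorted largest to smallest: 49, 26, 15 bp.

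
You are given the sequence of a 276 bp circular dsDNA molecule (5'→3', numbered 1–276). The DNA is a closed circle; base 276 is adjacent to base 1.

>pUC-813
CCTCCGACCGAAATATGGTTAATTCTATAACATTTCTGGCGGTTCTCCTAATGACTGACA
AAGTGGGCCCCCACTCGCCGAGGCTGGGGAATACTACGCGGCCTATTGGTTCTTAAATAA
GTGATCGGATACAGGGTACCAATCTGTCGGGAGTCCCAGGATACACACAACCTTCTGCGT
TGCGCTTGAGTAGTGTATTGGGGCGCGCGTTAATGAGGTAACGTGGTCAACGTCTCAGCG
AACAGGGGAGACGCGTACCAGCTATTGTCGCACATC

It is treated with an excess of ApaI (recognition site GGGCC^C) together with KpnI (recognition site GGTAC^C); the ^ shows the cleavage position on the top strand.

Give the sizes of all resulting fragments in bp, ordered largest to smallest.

The ApaI site (GGGCCC) starts at position 65.
ApaI cuts after base 5 of each site (before the last base), so after position 69.
The KpnI site (GGTACC) starts at position 135.
KpnI cuts after base 5 of each site (before the last base), so after position 139.
Combined cut positions: 69, 139.
Circular molecule, 2 cuts → 2 fragments:
  70–139 → 70 bp
  140–276 then 1–69 → 137 + 69 = 206 bp
Sorted largest to smallest: 206, 70 bp.

206, 70 bp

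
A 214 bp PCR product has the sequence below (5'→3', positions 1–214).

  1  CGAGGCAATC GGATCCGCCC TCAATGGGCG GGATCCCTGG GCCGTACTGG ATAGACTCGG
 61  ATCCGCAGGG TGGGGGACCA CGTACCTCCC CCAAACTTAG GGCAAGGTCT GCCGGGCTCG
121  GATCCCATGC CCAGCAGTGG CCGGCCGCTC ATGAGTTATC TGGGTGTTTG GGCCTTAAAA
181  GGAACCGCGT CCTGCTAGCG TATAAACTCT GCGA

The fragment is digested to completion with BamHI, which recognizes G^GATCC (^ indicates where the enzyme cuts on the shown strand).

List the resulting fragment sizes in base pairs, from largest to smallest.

94, 61, 28, 20, 11 bp

BamHI sites (GGATCC) start at positions 11, 31, 59, 120.
BamHI cuts after the first base of each site, so after positions 11, 31, 59, 120.
Linear molecule, 4 cuts → 5 fragments:
  1–11 → 11 bp
  12–31 → 20 bp
  32–59 → 28 bp
  60–120 → 61 bp
  121–214 → 94 bp
Sorted largest to smallest: 94, 61, 28, 20, 11 bp.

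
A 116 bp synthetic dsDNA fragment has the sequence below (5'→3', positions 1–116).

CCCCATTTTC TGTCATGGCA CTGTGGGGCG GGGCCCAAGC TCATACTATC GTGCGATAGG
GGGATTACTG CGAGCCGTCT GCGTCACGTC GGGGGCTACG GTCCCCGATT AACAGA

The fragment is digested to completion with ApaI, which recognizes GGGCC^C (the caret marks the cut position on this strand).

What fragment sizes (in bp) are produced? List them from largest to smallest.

81, 35 bp

The ApaI site (GGGCCC) starts at position 31.
ApaI cuts after base 5 of each site (before the last base), so after position 35.
Linear molecule, 1 cut → 2 fragments:
  1–35 → 35 bp
  36–116 → 81 bp
Sorted largest to smallest: 81, 35 bp.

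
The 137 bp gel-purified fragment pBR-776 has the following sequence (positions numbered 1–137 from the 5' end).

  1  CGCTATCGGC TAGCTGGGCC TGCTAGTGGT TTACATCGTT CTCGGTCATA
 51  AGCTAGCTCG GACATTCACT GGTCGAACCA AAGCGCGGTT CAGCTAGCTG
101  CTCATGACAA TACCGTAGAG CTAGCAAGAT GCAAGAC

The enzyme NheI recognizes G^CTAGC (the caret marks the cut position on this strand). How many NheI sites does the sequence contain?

GCTAGC occurs starting at positions 9, 52, 93, 120.
NheI cuts at 4 sites.

4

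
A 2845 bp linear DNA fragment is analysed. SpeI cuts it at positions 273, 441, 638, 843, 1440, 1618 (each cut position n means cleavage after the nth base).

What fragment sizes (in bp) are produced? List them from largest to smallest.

Linear molecule, 6 cuts → 7 fragments:
  273 − 0 = 273 bp
  441 − 273 = 168 bp
  638 − 441 = 197 bp
  843 − 638 = 205 bp
  1440 − 843 = 597 bp
  1618 − 1440 = 178 bp
  2845 − 1618 = 1227 bp
Sorted largest to smallest: 1227, 597, 273, 205, 197, 178, 168 bp.

1227, 597, 273, 205, 197, 178, 168 bp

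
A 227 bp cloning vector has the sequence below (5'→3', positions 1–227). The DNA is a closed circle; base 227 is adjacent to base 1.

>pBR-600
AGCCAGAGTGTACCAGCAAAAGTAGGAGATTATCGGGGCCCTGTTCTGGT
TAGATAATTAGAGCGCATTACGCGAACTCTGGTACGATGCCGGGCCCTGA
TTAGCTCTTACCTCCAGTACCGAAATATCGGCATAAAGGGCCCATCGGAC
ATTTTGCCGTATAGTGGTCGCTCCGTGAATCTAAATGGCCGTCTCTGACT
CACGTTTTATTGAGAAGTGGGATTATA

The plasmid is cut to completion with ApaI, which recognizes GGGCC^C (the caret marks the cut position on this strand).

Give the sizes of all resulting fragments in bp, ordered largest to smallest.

ApaI sites (GGGCCC) start at positions 36, 92, 138.
ApaI cuts after base 5 of each site (before the last base), so after positions 40, 96, 142.
Circular molecule, 3 cuts → 3 fragments:
  41–96 → 56 bp
  97–142 → 46 bp
  143–227 then 1–40 → 85 + 40 = 125 bp
Sorted largest to smallest: 125, 56, 46 bp.

125, 56, 46 bp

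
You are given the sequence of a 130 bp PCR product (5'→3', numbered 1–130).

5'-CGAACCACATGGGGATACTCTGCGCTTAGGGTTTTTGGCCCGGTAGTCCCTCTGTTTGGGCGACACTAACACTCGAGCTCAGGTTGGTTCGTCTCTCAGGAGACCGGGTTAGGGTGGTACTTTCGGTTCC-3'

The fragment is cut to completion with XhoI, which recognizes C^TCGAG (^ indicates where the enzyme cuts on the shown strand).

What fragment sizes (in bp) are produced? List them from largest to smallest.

72, 58 bp

The XhoI site (CTCGAG) starts at position 72.
XhoI cuts after the first base of each site, so after position 72.
Linear molecule, 1 cut → 2 fragments:
  1–72 → 72 bp
  73–130 → 58 bp
Sorted largest to smallest: 72, 58 bp.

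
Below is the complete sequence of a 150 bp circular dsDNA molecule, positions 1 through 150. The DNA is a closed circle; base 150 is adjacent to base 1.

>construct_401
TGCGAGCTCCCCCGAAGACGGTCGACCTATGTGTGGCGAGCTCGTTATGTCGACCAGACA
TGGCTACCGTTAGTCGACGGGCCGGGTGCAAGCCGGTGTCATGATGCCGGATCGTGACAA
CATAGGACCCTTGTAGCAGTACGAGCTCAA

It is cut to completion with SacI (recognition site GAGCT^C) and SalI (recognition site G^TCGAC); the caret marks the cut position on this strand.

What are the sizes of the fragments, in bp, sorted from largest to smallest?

74, 24, 21, 13, 11, 7 bp

SacI sites (GAGCTC) start at positions 4, 38, 143.
SacI cuts after base 5 of each site (before the last base), so after positions 8, 42, 147.
SalI sites (GTCGAC) start at positions 21, 49, 73.
SalI cuts after the first base of each site, so after positions 21, 49, 73.
Combined cut positions: 8, 21, 42, 49, 73, 147.
Circular molecule, 6 cuts → 6 fragments:
  9–21 → 13 bp
  22–42 → 21 bp
  43–49 → 7 bp
  50–73 → 24 bp
  74–147 → 74 bp
  148–150 then 1–8 → 3 + 8 = 11 bp
Sorted largest to smallest: 74, 24, 21, 13, 11, 7 bp.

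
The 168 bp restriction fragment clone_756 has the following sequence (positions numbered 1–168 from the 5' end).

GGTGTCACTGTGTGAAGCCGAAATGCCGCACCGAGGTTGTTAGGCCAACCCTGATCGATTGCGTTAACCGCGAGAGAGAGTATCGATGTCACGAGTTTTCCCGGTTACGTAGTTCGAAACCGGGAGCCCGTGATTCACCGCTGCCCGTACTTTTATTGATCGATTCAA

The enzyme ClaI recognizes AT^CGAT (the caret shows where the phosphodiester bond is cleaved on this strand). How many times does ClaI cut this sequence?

ATCGAT occurs starting at positions 54, 82, 159.
ClaI cuts at 3 sites.

3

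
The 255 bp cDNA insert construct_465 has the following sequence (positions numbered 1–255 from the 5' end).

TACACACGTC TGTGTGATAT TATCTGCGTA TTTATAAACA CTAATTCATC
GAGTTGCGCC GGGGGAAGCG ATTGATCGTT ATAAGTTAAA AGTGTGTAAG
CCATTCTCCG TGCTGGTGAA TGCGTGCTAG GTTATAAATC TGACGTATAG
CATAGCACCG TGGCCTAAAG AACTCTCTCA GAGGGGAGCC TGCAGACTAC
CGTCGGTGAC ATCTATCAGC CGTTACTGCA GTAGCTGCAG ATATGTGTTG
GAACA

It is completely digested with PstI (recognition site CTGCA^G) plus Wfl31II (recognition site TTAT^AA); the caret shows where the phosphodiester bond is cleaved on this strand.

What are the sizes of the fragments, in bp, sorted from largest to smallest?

PstI sites (CTGCAG) start at positions 190, 226, 235.
PstI cuts after base 5 of each site (before the last base), so after positions 194, 230, 239.
Wfl31II sites (TTATAA) start at positions 32, 79, 132.
Wfl31II cuts after base 4 of each site, so after positions 35, 82, 135.
Combined cut positions: 35, 82, 135, 194, 230, 239.
Linear molecule, 6 cuts → 7 fragments:
  1–35 → 35 bp
  36–82 → 47 bp
  83–135 → 53 bp
  136–194 → 59 bp
  195–230 → 36 bp
  231–239 → 9 bp
  240–255 → 16 bp
Sorted largest to smallest: 59, 53, 47, 36, 35, 16, 9 bp.

59, 53, 47, 36, 35, 16, 9 bp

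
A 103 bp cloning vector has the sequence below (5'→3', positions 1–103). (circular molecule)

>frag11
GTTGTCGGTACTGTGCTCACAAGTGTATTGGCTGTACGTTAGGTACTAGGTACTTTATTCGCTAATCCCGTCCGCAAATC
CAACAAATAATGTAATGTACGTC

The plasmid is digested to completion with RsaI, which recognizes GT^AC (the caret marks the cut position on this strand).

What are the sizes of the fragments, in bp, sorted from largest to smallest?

47, 26, 14, 9, 7 bp

RsaI sites (GTAC) start at positions 8, 34, 43, 50, 97.
RsaI cuts after base 2 of each site, so after positions 9, 35, 44, 51, 98.
Circular molecule, 5 cuts → 5 fragments:
  10–35 → 26 bp
  36–44 → 9 bp
  45–51 → 7 bp
  52–98 → 47 bp
  99–103 then 1–9 → 5 + 9 = 14 bp
Sorted largest to smallest: 47, 26, 14, 9, 7 bp.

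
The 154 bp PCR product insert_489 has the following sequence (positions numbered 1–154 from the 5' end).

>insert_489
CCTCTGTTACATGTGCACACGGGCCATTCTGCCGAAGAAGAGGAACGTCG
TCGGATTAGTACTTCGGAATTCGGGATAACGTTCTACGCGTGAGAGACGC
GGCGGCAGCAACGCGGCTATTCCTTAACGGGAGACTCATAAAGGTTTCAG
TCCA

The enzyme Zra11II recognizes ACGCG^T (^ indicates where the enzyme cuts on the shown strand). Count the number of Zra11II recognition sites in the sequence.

1

ACGCGT occurs starting at position 86.
Zra11II cuts at 1 site.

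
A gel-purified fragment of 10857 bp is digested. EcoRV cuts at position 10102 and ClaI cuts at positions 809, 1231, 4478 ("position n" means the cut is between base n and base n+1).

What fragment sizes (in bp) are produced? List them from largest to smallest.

Combined cut positions (sorted): 809, 1231, 4478, 10102.
Linear molecule, 4 cuts → 5 fragments:
  809 − 0 = 809 bp
  1231 − 809 = 422 bp
  4478 − 1231 = 3247 bp
  10102 − 4478 = 5624 bp
  10857 − 10102 = 755 bp
Sorted largest to smallest: 5624, 3247, 809, 755, 422 bp.

5624, 3247, 809, 755, 422 bp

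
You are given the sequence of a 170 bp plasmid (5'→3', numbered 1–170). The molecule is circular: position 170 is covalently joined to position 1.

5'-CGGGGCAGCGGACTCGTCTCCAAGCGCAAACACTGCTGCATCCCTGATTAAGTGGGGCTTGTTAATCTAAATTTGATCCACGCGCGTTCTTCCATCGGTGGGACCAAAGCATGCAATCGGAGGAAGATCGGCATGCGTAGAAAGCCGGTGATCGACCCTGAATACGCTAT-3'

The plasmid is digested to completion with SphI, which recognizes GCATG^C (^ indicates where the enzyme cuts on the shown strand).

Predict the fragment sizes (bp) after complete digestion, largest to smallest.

148, 22 bp

SphI sites (GCATGC) start at positions 109, 131.
SphI cuts after base 5 of each site (before the last base), so after positions 113, 135.
Circular molecule, 2 cuts → 2 fragments:
  114–135 → 22 bp
  136–170 then 1–113 → 35 + 113 = 148 bp
Sorted largest to smallest: 148, 22 bp.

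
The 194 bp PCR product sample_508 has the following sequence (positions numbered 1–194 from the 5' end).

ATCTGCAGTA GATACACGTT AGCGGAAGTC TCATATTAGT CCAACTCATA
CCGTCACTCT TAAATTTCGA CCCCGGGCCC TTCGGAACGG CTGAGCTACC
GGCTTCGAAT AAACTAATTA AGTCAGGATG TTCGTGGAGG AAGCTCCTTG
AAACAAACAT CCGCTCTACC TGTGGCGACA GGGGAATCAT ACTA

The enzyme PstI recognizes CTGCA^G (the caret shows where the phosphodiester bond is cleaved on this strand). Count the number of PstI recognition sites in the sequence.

1

CTGCAG occurs starting at position 3.
PstI cuts at 1 site.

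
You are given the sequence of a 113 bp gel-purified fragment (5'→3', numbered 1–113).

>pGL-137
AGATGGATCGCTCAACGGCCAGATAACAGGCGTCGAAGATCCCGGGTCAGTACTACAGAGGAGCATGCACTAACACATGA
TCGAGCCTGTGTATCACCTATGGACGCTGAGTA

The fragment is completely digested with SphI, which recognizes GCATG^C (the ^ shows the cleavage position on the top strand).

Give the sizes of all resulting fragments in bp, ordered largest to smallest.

67, 46 bp

The SphI site (GCATGC) starts at position 63.
SphI cuts after base 5 of each site (before the last base), so after position 67.
Linear molecule, 1 cut → 2 fragments:
  1–67 → 67 bp
  68–113 → 46 bp
Sorted largest to smallest: 67, 46 bp.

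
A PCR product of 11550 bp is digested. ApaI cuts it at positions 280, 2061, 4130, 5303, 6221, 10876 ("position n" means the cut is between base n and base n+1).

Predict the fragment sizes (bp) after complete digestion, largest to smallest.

Linear molecule, 6 cuts → 7 fragments:
  280 − 0 = 280 bp
  2061 − 280 = 1781 bp
  4130 − 2061 = 2069 bp
  5303 − 4130 = 1173 bp
  6221 − 5303 = 918 bp
  10876 − 6221 = 4655 bp
  11550 − 10876 = 674 bp
Sorted largest to smallest: 4655, 2069, 1781, 1173, 918, 674, 280 bp.

4655, 2069, 1781, 1173, 918, 674, 280 bp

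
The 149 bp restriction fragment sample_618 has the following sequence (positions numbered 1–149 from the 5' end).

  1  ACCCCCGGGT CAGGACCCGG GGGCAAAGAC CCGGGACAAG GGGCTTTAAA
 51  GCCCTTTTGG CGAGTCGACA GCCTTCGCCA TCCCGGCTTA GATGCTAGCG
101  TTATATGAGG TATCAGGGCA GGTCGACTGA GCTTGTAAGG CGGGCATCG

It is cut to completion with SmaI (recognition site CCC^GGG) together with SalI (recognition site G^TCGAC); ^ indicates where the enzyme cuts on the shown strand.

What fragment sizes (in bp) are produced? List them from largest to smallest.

58, 32, 27, 14, 12, 6 bp

SmaI sites (CCCGGG) start at positions 4, 16, 30.
SmaI cuts after base 3 of each site, so after positions 6, 18, 32.
SalI sites (GTCGAC) start at positions 64, 122.
SalI cuts after the first base of each site, so after positions 64, 122.
Combined cut positions: 6, 18, 32, 64, 122.
Linear molecule, 5 cuts → 6 fragments:
  1–6 → 6 bp
  7–18 → 12 bp
  19–32 → 14 bp
  33–64 → 32 bp
  65–122 → 58 bp
  123–149 → 27 bp
Sorted largest to smallest: 58, 32, 27, 14, 12, 6 bp.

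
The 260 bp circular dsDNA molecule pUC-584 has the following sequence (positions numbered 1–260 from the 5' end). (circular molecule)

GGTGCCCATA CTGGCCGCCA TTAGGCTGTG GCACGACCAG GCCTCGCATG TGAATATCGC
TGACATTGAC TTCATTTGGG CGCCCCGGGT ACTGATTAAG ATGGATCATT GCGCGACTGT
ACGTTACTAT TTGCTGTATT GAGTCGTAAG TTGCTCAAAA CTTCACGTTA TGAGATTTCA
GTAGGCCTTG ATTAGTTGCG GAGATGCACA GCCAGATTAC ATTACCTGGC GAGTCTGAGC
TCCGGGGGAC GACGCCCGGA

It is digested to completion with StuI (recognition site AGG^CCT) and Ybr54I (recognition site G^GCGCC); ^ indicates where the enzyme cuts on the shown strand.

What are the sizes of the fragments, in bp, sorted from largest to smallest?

116, 106, 38 bp

StuI sites (AGGCCT) start at positions 39, 183.
StuI cuts after base 3 of each site, so after positions 41, 185.
The Ybr54I site (GGCGCC) starts at position 79.
Ybr54I cuts after the first base of each site, so after position 79.
Combined cut positions: 41, 79, 185.
Circular molecule, 3 cuts → 3 fragments:
  42–79 → 38 bp
  80–185 → 106 bp
  186–260 then 1–41 → 75 + 41 = 116 bp
Sorted largest to smallest: 116, 106, 38 bp.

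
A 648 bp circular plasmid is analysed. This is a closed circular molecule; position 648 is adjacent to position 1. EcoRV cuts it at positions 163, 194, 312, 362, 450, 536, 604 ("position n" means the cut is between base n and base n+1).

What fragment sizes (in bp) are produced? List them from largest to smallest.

Circular molecule, 7 cuts → 7 fragments:
  194 − 163 = 31 bp
  312 − 194 = 118 bp
  362 − 312 = 50 bp
  450 − 362 = 88 bp
  536 − 450 = 86 bp
  604 − 536 = 68 bp
  wrap: 648 − 604 + 163 = 207 bp
Sorted largest to smallest: 207, 118, 88, 86, 68, 50, 31 bp.

207, 118, 88, 86, 68, 50, 31 bp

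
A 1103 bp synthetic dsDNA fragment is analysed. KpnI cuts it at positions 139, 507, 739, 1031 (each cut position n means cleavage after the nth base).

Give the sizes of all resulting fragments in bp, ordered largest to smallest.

Linear molecule, 4 cuts → 5 fragments:
  139 − 0 = 139 bp
  507 − 139 = 368 bp
  739 − 507 = 232 bp
  1031 − 739 = 292 bp
  1103 − 1031 = 72 bp
Sorted largest to smallest: 368, 292, 232, 139, 72 bp.

368, 292, 232, 139, 72 bp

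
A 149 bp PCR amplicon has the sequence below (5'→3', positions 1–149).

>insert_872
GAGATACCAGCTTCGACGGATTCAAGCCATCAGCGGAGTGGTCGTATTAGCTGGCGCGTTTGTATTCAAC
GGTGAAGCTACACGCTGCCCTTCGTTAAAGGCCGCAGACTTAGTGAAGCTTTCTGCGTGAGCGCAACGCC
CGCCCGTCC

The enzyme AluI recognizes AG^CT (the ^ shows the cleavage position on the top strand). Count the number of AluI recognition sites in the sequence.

4

AGCT occurs starting at positions 9, 49, 76, 117.
AluI cuts at 4 sites.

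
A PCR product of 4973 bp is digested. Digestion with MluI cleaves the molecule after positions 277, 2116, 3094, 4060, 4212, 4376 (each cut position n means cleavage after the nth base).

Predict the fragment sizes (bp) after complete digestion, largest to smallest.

Linear molecule, 6 cuts → 7 fragments:
  277 − 0 = 277 bp
  2116 − 277 = 1839 bp
  3094 − 2116 = 978 bp
  4060 − 3094 = 966 bp
  4212 − 4060 = 152 bp
  4376 − 4212 = 164 bp
  4973 − 4376 = 597 bp
Sorted largest to smallest: 1839, 978, 966, 597, 277, 164, 152 bp.

1839, 978, 966, 597, 277, 164, 152 bp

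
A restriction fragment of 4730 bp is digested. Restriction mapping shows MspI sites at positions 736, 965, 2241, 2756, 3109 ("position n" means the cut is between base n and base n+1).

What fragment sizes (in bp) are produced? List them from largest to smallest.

1621, 1276, 736, 515, 353, 229 bp

Linear molecule, 5 cuts → 6 fragments:
  736 − 0 = 736 bp
  965 − 736 = 229 bp
  2241 − 965 = 1276 bp
  2756 − 2241 = 515 bp
  3109 − 2756 = 353 bp
  4730 − 3109 = 1621 bp
Sorted largest to smallest: 1621, 1276, 736, 515, 353, 229 bp.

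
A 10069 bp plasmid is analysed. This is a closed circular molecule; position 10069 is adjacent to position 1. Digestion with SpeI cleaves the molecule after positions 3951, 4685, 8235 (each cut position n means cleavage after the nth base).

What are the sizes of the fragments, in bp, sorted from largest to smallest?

5785, 3550, 734 bp

Circular molecule, 3 cuts → 3 fragments:
  4685 − 3951 = 734 bp
  8235 − 4685 = 3550 bp
  wrap: 10069 − 8235 + 3951 = 5785 bp
Sorted largest to smallest: 5785, 3550, 734 bp.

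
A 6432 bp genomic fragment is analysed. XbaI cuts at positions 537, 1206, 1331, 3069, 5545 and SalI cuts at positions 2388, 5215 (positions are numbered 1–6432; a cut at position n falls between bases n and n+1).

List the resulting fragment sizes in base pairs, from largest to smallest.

Combined cut positions (sorted): 537, 1206, 1331, 2388, 3069, 5215, 5545.
Linear molecule, 7 cuts → 8 fragments:
  537 − 0 = 537 bp
  1206 − 537 = 669 bp
  1331 − 1206 = 125 bp
  2388 − 1331 = 1057 bp
  3069 − 2388 = 681 bp
  5215 − 3069 = 2146 bp
  5545 − 5215 = 330 bp
  6432 − 5545 = 887 bp
Sorted largest to smallest: 2146, 1057, 887, 681, 669, 537, 330, 125 bp.

2146, 1057, 887, 681, 669, 537, 330, 125 bp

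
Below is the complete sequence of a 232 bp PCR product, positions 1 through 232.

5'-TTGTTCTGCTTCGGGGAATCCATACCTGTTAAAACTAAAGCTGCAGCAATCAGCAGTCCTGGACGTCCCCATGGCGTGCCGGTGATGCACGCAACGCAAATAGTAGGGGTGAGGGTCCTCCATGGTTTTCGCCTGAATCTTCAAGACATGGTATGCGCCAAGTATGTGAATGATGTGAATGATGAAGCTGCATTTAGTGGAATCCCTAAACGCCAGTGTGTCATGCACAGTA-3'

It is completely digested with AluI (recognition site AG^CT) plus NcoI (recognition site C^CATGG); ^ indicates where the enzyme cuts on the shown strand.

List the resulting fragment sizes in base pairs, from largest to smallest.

AluI sites (AGCT) start at positions 39, 186.
AluI cuts after base 2 of each site, so after positions 40, 187.
NcoI sites (CCATGG) start at positions 69, 120.
NcoI cuts after the first base of each site, so after positions 69, 120.
Combined cut positions: 40, 69, 120, 187.
Linear molecule, 4 cuts → 5 fragments:
  1–40 → 40 bp
  41–69 → 29 bp
  70–120 → 51 bp
  121–187 → 67 bp
  188–232 → 45 bp
Sorted largest to smallest: 67, 51, 45, 40, 29 bp.

67, 51, 45, 40, 29 bp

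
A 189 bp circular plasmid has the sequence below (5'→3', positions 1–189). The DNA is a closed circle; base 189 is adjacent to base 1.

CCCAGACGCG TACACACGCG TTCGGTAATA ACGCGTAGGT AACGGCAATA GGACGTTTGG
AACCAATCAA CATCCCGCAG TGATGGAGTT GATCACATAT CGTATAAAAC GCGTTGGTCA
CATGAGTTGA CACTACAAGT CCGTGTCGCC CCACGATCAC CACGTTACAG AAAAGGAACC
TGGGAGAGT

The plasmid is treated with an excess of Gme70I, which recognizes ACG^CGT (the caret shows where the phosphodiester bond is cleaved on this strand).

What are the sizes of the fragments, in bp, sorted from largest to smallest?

86, 78, 15, 10 bp

Gme70I sites (ACGCGT) start at positions 6, 16, 31, 109.
Gme70I cuts after base 3 of each site, so after positions 8, 18, 33, 111.
Circular molecule, 4 cuts → 4 fragments:
  9–18 → 10 bp
  19–33 → 15 bp
  34–111 → 78 bp
  112–189 then 1–8 → 78 + 8 = 86 bp
Sorted largest to smallest: 86, 78, 15, 10 bp.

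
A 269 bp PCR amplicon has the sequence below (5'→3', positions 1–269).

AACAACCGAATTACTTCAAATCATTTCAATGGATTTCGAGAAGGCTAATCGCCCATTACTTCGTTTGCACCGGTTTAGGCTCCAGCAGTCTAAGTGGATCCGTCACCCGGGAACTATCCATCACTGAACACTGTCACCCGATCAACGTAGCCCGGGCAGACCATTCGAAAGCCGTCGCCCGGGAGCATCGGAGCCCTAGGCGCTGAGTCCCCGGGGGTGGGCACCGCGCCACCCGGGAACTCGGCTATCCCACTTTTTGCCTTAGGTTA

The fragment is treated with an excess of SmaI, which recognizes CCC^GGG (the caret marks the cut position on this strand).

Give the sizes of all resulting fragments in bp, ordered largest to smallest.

108, 45, 35, 32, 27, 22 bp

SmaI sites (CCCGGG) start at positions 106, 151, 178, 210, 232.
SmaI cuts after base 3 of each site, so after positions 108, 153, 180, 212, 234.
Linear molecule, 5 cuts → 6 fragments:
  1–108 → 108 bp
  109–153 → 45 bp
  154–180 → 27 bp
  181–212 → 32 bp
  213–234 → 22 bp
  235–269 → 35 bp
Sorted largest to smallest: 108, 45, 35, 32, 27, 22 bp.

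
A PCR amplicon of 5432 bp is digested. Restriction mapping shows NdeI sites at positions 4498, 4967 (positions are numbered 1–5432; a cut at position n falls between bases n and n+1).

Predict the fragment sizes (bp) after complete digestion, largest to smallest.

4498, 469, 465 bp

Linear molecule, 2 cuts → 3 fragments:
  4498 − 0 = 4498 bp
  4967 − 4498 = 469 bp
  5432 − 4967 = 465 bp
Sorted largest to smallest: 4498, 469, 465 bp.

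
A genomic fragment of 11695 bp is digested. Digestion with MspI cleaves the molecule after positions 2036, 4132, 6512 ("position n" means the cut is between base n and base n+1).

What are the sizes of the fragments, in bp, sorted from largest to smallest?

Linear molecule, 3 cuts → 4 fragments:
  2036 − 0 = 2036 bp
  4132 − 2036 = 2096 bp
  6512 − 4132 = 2380 bp
  11695 − 6512 = 5183 bp
Sorted largest to smallest: 5183, 2380, 2096, 2036 bp.

5183, 2380, 2096, 2036 bp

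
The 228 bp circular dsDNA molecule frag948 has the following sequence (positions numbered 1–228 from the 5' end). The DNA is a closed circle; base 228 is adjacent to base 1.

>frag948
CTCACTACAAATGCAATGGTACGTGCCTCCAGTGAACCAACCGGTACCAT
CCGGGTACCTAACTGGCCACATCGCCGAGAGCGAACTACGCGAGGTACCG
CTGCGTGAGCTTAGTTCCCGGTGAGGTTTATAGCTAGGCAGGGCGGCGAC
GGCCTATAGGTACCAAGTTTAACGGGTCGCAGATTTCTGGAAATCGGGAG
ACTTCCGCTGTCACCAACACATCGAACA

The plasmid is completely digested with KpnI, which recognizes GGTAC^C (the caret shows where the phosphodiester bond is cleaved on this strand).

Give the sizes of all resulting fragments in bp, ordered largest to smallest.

KpnI sites (GGTACC) start at positions 43, 54, 94, 159.
KpnI cuts after base 5 of each site (before the last base), so after positions 47, 58, 98, 163.
Circular molecule, 4 cuts → 4 fragments:
  48–58 → 11 bp
  59–98 → 40 bp
  99–163 → 65 bp
  164–228 then 1–47 → 65 + 47 = 112 bp
Sorted largest to smallest: 112, 65, 40, 11 bp.

112, 65, 40, 11 bp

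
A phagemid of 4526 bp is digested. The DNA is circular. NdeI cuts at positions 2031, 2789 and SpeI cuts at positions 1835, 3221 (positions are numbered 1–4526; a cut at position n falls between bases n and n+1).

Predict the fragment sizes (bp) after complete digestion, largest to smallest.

Combined cut positions (sorted): 1835, 2031, 2789, 3221.
Circular molecule, 4 cuts → 4 fragments:
  2031 − 1835 = 196 bp
  2789 − 2031 = 758 bp
  3221 − 2789 = 432 bp
  wrap: 4526 − 3221 + 1835 = 3140 bp
Sorted largest to smallest: 3140, 758, 432, 196 bp.

3140, 758, 432, 196 bp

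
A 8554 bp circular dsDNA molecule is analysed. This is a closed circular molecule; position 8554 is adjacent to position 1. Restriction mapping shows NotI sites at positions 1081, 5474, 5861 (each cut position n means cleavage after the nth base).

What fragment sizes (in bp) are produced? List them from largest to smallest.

Circular molecule, 3 cuts → 3 fragments:
  5474 − 1081 = 4393 bp
  5861 − 5474 = 387 bp
  wrap: 8554 − 5861 + 1081 = 3774 bp
Sorted largest to smallest: 4393, 3774, 387 bp.

4393, 3774, 387 bp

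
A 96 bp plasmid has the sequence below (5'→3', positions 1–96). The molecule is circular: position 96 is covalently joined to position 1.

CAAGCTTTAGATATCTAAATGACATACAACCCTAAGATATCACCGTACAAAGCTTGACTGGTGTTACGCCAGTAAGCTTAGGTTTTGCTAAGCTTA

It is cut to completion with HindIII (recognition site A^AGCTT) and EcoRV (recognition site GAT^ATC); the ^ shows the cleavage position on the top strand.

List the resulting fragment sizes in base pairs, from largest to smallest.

26, 24, 16, 12, 10, 8 bp

HindIII sites (AAGCTT) start at positions 2, 50, 74, 90.
HindIII cuts after the first base of each site, so after positions 2, 50, 74, 90.
EcoRV sites (GATATC) start at positions 10, 36.
EcoRV cuts after base 3 of each site, so after positions 12, 38.
Combined cut positions: 2, 12, 38, 50, 74, 90.
Circular molecule, 6 cuts → 6 fragments:
  3–12 → 10 bp
  13–38 → 26 bp
  39–50 → 12 bp
  51–74 → 24 bp
  75–90 → 16 bp
  91–96 then 1–2 → 6 + 2 = 8 bp
Sorted largest to smallest: 26, 24, 16, 12, 10, 8 bp.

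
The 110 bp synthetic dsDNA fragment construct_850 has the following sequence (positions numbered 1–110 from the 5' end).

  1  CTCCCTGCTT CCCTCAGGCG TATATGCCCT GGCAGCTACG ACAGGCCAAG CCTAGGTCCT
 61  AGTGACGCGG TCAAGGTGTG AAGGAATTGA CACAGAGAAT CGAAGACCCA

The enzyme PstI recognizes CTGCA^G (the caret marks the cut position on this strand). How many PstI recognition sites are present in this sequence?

0

No occurrence of CTGCAG is present in the sequence.
PstI does not cut: 0 sites.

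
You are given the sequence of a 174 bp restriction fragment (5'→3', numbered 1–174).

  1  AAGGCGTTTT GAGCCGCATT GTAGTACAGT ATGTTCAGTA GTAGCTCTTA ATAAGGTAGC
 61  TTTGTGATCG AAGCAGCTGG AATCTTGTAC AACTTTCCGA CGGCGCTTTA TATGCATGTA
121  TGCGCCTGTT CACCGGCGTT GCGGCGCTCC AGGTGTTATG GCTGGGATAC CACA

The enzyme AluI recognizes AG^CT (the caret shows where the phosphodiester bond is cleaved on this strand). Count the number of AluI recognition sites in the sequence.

AGCT occurs starting at positions 43, 58, 75.
AluI cuts at 3 sites.

3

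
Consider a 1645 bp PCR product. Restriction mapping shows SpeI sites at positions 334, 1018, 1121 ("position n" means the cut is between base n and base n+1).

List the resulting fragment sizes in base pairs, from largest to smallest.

684, 524, 334, 103 bp

Linear molecule, 3 cuts → 4 fragments:
  334 − 0 = 334 bp
  1018 − 334 = 684 bp
  1121 − 1018 = 103 bp
  1645 − 1121 = 524 bp
Sorted largest to smallest: 684, 524, 334, 103 bp.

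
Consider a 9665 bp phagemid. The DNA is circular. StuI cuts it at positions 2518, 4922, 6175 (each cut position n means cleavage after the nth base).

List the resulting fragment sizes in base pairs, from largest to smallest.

6008, 2404, 1253 bp

Circular molecule, 3 cuts → 3 fragments:
  4922 − 2518 = 2404 bp
  6175 − 4922 = 1253 bp
  wrap: 9665 − 6175 + 2518 = 6008 bp
Sorted largest to smallest: 6008, 2404, 1253 bp.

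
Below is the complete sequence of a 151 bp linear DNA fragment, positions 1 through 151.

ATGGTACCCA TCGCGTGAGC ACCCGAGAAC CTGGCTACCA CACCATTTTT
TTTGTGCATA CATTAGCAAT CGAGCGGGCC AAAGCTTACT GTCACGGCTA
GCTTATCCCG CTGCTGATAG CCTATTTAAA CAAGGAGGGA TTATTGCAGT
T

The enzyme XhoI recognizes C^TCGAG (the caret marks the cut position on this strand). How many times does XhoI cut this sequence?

0

No occurrence of CTCGAG is present in the sequence.
XhoI does not cut: 0 sites.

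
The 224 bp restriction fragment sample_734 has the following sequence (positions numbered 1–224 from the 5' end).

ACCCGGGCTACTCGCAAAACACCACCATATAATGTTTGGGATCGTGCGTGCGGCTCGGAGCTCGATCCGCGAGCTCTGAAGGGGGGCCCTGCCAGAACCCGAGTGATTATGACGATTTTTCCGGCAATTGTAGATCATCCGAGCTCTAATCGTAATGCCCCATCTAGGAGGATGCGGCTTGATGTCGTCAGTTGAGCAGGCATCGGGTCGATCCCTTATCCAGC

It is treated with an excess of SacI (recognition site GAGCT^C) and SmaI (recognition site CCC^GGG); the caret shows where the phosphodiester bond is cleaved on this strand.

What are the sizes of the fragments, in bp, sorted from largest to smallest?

79, 70, 58, 13, 4 bp

SacI sites (GAGCTC) start at positions 58, 71, 141.
SacI cuts after base 5 of each site (before the last base), so after positions 62, 75, 145.
The SmaI site (CCCGGG) starts at position 2.
SmaI cuts after base 3 of each site, so after position 4.
Combined cut positions: 4, 62, 75, 145.
Linear molecule, 4 cuts → 5 fragments:
  1–4 → 4 bp
  5–62 → 58 bp
  63–75 → 13 bp
  76–145 → 70 bp
  146–224 → 79 bp
Sorted largest to smallest: 79, 70, 58, 13, 4 bp.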